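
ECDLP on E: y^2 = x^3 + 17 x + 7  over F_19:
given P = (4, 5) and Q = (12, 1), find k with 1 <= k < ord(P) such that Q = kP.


Enumerate multiples of P until we hit Q = (12, 1):
  1P = (4, 5)
  2P = (1, 5)
  3P = (14, 14)
  4P = (2, 12)
  5P = (11, 10)
  6P = (8, 3)
  7P = (12, 18)
  8P = (0, 11)
  9P = (3, 3)
  10P = (16, 9)
  11P = (16, 10)
  12P = (3, 16)
  13P = (0, 8)
  14P = (12, 1)
Match found at i = 14.

k = 14


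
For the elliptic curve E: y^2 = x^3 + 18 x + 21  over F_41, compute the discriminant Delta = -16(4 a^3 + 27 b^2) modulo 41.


4 a^3 + 27 b^2 = 4*18^3 + 27*21^2 = 23328 + 11907 = 35235
Delta = -16 * (35235) = -563760
Delta mod 41 = 31

Delta = 31 (mod 41)


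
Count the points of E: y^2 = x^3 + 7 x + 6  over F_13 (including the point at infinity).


For each x in F_13, count y with y^2 = x^3 + 7 x + 6 mod 13:
  x = 1: RHS = 1, y in [1, 12]  -> 2 point(s)
  x = 5: RHS = 10, y in [6, 7]  -> 2 point(s)
  x = 6: RHS = 4, y in [2, 11]  -> 2 point(s)
  x = 10: RHS = 10, y in [6, 7]  -> 2 point(s)
  x = 11: RHS = 10, y in [6, 7]  -> 2 point(s)
Affine points: 10. Add the point at infinity: total = 11.

#E(F_13) = 11


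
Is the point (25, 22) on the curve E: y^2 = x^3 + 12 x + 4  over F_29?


Check whether y^2 = x^3 + 12 x + 4 (mod 29) for (x, y) = (25, 22).
LHS: y^2 = 22^2 mod 29 = 20
RHS: x^3 + 12 x + 4 = 25^3 + 12*25 + 4 mod 29 = 8
LHS != RHS

No, not on the curve


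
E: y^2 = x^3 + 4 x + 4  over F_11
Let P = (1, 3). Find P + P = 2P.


Doubling: s = (3 x1^2 + a) / (2 y1)
s = (3*1^2 + 4) / (2*3) mod 11 = 3
x3 = s^2 - 2 x1 mod 11 = 3^2 - 2*1 = 7
y3 = s (x1 - x3) - y1 mod 11 = 3 * (1 - 7) - 3 = 1

2P = (7, 1)


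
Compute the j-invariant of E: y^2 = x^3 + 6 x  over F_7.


Delta = -16(4 a^3 + 27 b^2) mod 7 = 1
-1728 * (4 a)^3 = -1728 * (4*6)^3 mod 7 = 6
j = 6 * 1^(-1) mod 7 = 6

j = 6 (mod 7)


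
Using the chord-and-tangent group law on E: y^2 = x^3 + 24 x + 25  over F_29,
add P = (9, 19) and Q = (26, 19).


P != Q, so use the chord formula.
s = (y2 - y1) / (x2 - x1) = (0) / (17) mod 29 = 0
x3 = s^2 - x1 - x2 mod 29 = 0^2 - 9 - 26 = 23
y3 = s (x1 - x3) - y1 mod 29 = 0 * (9 - 23) - 19 = 10

P + Q = (23, 10)


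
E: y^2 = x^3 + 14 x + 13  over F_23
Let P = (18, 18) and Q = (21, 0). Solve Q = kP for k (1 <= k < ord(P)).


Enumerate multiples of P until we hit Q = (21, 0):
  1P = (18, 18)
  2P = (14, 20)
  3P = (20, 6)
  4P = (21, 0)
Match found at i = 4.

k = 4


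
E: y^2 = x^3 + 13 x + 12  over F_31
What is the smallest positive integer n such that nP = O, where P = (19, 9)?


Compute successive multiples of P until we hit O:
  1P = (19, 9)
  2P = (26, 16)
  3P = (18, 23)
  4P = (4, 29)
  5P = (27, 12)
  6P = (5, 4)
  7P = (25, 11)
  8P = (25, 20)
  ... (continuing to 15P)
  15P = O

ord(P) = 15


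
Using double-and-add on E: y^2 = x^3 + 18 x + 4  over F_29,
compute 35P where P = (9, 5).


k = 35 = 100011_2 (binary, LSB first: 110001)
Double-and-add from P = (9, 5):
  bit 0 = 1: acc = O + (9, 5) = (9, 5)
  bit 1 = 1: acc = (9, 5) + (11, 24) = (5, 4)
  bit 2 = 0: acc unchanged = (5, 4)
  bit 3 = 0: acc unchanged = (5, 4)
  bit 4 = 0: acc unchanged = (5, 4)
  bit 5 = 1: acc = (5, 4) + (19, 19) = (6, 26)

35P = (6, 26)


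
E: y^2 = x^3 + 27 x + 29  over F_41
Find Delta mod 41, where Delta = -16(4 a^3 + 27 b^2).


4 a^3 + 27 b^2 = 4*27^3 + 27*29^2 = 78732 + 22707 = 101439
Delta = -16 * (101439) = -1623024
Delta mod 41 = 2

Delta = 2 (mod 41)


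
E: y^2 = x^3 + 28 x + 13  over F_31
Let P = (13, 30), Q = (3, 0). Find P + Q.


P != Q, so use the chord formula.
s = (y2 - y1) / (x2 - x1) = (1) / (21) mod 31 = 3
x3 = s^2 - x1 - x2 mod 31 = 3^2 - 13 - 3 = 24
y3 = s (x1 - x3) - y1 mod 31 = 3 * (13 - 24) - 30 = 30

P + Q = (24, 30)


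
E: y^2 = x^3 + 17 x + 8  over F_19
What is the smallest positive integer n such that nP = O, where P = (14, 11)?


Compute successive multiples of P until we hit O:
  1P = (14, 11)
  2P = (11, 5)
  3P = (17, 2)
  4P = (16, 14)
  5P = (15, 16)
  6P = (15, 3)
  7P = (16, 5)
  8P = (17, 17)
  ... (continuing to 11P)
  11P = O

ord(P) = 11


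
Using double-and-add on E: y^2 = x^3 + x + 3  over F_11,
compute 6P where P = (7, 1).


k = 6 = 110_2 (binary, LSB first: 011)
Double-and-add from P = (7, 1):
  bit 0 = 0: acc unchanged = O
  bit 1 = 1: acc = O + (6, 7) = (6, 7)
  bit 2 = 1: acc = (6, 7) + (4, 7) = (1, 4)

6P = (1, 4)


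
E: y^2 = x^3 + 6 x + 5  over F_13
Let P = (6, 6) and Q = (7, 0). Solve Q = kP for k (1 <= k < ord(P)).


Enumerate multiples of P until we hit Q = (7, 0):
  1P = (6, 6)
  2P = (10, 8)
  3P = (7, 0)
Match found at i = 3.

k = 3


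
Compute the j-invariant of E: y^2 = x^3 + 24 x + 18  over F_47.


Delta = -16(4 a^3 + 27 b^2) mod 47 = 37
-1728 * (4 a)^3 = -1728 * (4*24)^3 mod 47 = 41
j = 41 * 37^(-1) mod 47 = 10

j = 10 (mod 47)


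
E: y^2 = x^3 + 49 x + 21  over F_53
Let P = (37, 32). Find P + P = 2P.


Doubling: s = (3 x1^2 + a) / (2 y1)
s = (3*37^2 + 49) / (2*32) mod 53 = 2
x3 = s^2 - 2 x1 mod 53 = 2^2 - 2*37 = 36
y3 = s (x1 - x3) - y1 mod 53 = 2 * (37 - 36) - 32 = 23

2P = (36, 23)


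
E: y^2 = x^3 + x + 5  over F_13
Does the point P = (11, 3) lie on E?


Check whether y^2 = x^3 + 1 x + 5 (mod 13) for (x, y) = (11, 3).
LHS: y^2 = 3^2 mod 13 = 9
RHS: x^3 + 1 x + 5 = 11^3 + 1*11 + 5 mod 13 = 8
LHS != RHS

No, not on the curve


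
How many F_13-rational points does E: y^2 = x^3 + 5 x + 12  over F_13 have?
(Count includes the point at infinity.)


For each x in F_13, count y with y^2 = x^3 + 5 x + 12 mod 13:
  x = 0: RHS = 12, y in [5, 8]  -> 2 point(s)
  x = 2: RHS = 4, y in [2, 11]  -> 2 point(s)
  x = 7: RHS = 0, y in [0]  -> 1 point(s)
  x = 10: RHS = 9, y in [3, 10]  -> 2 point(s)
Affine points: 7. Add the point at infinity: total = 8.

#E(F_13) = 8


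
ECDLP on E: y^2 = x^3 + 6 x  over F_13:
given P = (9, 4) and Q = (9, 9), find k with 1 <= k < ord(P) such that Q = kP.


Enumerate multiples of P until we hit Q = (9, 9):
  1P = (9, 4)
  2P = (4, 7)
  3P = (4, 6)
  4P = (9, 9)
Match found at i = 4.

k = 4


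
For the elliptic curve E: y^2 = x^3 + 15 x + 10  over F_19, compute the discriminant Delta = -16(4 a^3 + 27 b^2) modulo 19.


4 a^3 + 27 b^2 = 4*15^3 + 27*10^2 = 13500 + 2700 = 16200
Delta = -16 * (16200) = -259200
Delta mod 19 = 17

Delta = 17 (mod 19)


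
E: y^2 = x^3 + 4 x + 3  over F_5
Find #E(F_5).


For each x in F_5, count y with y^2 = x^3 + 4 x + 3 mod 5:
  x = 2: RHS = 4, y in [2, 3]  -> 2 point(s)
Affine points: 2. Add the point at infinity: total = 3.

#E(F_5) = 3


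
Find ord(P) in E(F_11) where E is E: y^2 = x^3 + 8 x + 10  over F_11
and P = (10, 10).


Compute successive multiples of P until we hit O:
  1P = (10, 10)
  2P = (2, 1)
  3P = (8, 6)
  4P = (8, 5)
  5P = (2, 10)
  6P = (10, 1)
  7P = O

ord(P) = 7


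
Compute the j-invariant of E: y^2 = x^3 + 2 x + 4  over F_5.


Delta = -16(4 a^3 + 27 b^2) mod 5 = 1
-1728 * (4 a)^3 = -1728 * (4*2)^3 mod 5 = 4
j = 4 * 1^(-1) mod 5 = 4

j = 4 (mod 5)


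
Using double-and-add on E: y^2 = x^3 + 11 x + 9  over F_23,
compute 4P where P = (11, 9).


k = 4 = 100_2 (binary, LSB first: 001)
Double-and-add from P = (11, 9):
  bit 0 = 0: acc unchanged = O
  bit 1 = 0: acc unchanged = O
  bit 2 = 1: acc = O + (11, 14) = (11, 14)

4P = (11, 14)


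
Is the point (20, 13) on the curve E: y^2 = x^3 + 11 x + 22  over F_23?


Check whether y^2 = x^3 + 11 x + 22 (mod 23) for (x, y) = (20, 13).
LHS: y^2 = 13^2 mod 23 = 8
RHS: x^3 + 11 x + 22 = 20^3 + 11*20 + 22 mod 23 = 8
LHS = RHS

Yes, on the curve


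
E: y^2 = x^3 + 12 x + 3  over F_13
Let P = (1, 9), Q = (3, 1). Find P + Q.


P != Q, so use the chord formula.
s = (y2 - y1) / (x2 - x1) = (5) / (2) mod 13 = 9
x3 = s^2 - x1 - x2 mod 13 = 9^2 - 1 - 3 = 12
y3 = s (x1 - x3) - y1 mod 13 = 9 * (1 - 12) - 9 = 9

P + Q = (12, 9)


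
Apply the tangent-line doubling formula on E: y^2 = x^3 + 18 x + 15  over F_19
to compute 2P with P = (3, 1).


Doubling: s = (3 x1^2 + a) / (2 y1)
s = (3*3^2 + 18) / (2*1) mod 19 = 13
x3 = s^2 - 2 x1 mod 19 = 13^2 - 2*3 = 11
y3 = s (x1 - x3) - y1 mod 19 = 13 * (3 - 11) - 1 = 9

2P = (11, 9)


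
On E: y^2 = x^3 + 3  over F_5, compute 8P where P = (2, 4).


k = 8 = 1000_2 (binary, LSB first: 0001)
Double-and-add from P = (2, 4):
  bit 0 = 0: acc unchanged = O
  bit 1 = 0: acc unchanged = O
  bit 2 = 0: acc unchanged = O
  bit 3 = 1: acc = O + (2, 1) = (2, 1)

8P = (2, 1)


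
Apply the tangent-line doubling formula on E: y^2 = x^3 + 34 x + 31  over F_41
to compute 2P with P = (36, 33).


Doubling: s = (3 x1^2 + a) / (2 y1)
s = (3*36^2 + 34) / (2*33) mod 41 = 6
x3 = s^2 - 2 x1 mod 41 = 6^2 - 2*36 = 5
y3 = s (x1 - x3) - y1 mod 41 = 6 * (36 - 5) - 33 = 30

2P = (5, 30)


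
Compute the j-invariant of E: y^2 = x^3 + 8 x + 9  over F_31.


Delta = -16(4 a^3 + 27 b^2) mod 31 = 6
-1728 * (4 a)^3 = -1728 * (4*8)^3 mod 31 = 8
j = 8 * 6^(-1) mod 31 = 22

j = 22 (mod 31)


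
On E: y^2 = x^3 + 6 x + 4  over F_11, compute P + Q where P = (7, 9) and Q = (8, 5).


P != Q, so use the chord formula.
s = (y2 - y1) / (x2 - x1) = (7) / (1) mod 11 = 7
x3 = s^2 - x1 - x2 mod 11 = 7^2 - 7 - 8 = 1
y3 = s (x1 - x3) - y1 mod 11 = 7 * (7 - 1) - 9 = 0

P + Q = (1, 0)


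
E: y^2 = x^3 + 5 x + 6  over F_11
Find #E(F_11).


For each x in F_11, count y with y^2 = x^3 + 5 x + 6 mod 11:
  x = 1: RHS = 1, y in [1, 10]  -> 2 point(s)
  x = 3: RHS = 4, y in [2, 9]  -> 2 point(s)
  x = 10: RHS = 0, y in [0]  -> 1 point(s)
Affine points: 5. Add the point at infinity: total = 6.

#E(F_11) = 6


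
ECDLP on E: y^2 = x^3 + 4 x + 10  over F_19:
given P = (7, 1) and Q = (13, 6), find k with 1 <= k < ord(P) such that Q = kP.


Enumerate multiples of P until we hit Q = (13, 6):
  1P = (7, 1)
  2P = (10, 10)
  3P = (11, 6)
  4P = (18, 9)
  5P = (14, 6)
  6P = (2, 8)
  7P = (15, 14)
  8P = (13, 13)
  9P = (3, 7)
  10P = (16, 3)
  11P = (12, 0)
  12P = (16, 16)
  13P = (3, 12)
  14P = (13, 6)
Match found at i = 14.

k = 14


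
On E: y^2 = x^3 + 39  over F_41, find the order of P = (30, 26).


Compute successive multiples of P until we hit O:
  1P = (30, 26)
  2P = (4, 12)
  3P = (25, 24)
  4P = (37, 4)
  5P = (14, 35)
  6P = (1, 32)
  7P = (0, 30)
  8P = (3, 36)
  ... (continuing to 21P)
  21P = O

ord(P) = 21


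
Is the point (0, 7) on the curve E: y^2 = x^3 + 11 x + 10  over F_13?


Check whether y^2 = x^3 + 11 x + 10 (mod 13) for (x, y) = (0, 7).
LHS: y^2 = 7^2 mod 13 = 10
RHS: x^3 + 11 x + 10 = 0^3 + 11*0 + 10 mod 13 = 10
LHS = RHS

Yes, on the curve


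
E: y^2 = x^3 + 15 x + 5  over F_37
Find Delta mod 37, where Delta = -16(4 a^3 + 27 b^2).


4 a^3 + 27 b^2 = 4*15^3 + 27*5^2 = 13500 + 675 = 14175
Delta = -16 * (14175) = -226800
Delta mod 37 = 10

Delta = 10 (mod 37)


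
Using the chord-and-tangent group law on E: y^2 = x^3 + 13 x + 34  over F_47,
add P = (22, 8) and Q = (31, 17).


P != Q, so use the chord formula.
s = (y2 - y1) / (x2 - x1) = (9) / (9) mod 47 = 1
x3 = s^2 - x1 - x2 mod 47 = 1^2 - 22 - 31 = 42
y3 = s (x1 - x3) - y1 mod 47 = 1 * (22 - 42) - 8 = 19

P + Q = (42, 19)


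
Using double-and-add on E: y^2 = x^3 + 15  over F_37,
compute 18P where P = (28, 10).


k = 18 = 10010_2 (binary, LSB first: 01001)
Double-and-add from P = (28, 10):
  bit 0 = 0: acc unchanged = O
  bit 1 = 1: acc = O + (29, 13) = (29, 13)
  bit 2 = 0: acc unchanged = (29, 13)
  bit 3 = 0: acc unchanged = (29, 13)
  bit 4 = 1: acc = (29, 13) + (23, 34) = (25, 10)

18P = (25, 10)


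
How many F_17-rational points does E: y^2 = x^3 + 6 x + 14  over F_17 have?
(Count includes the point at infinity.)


For each x in F_17, count y with y^2 = x^3 + 6 x + 14 mod 17:
  x = 1: RHS = 4, y in [2, 15]  -> 2 point(s)
  x = 2: RHS = 0, y in [0]  -> 1 point(s)
  x = 3: RHS = 8, y in [5, 12]  -> 2 point(s)
  x = 4: RHS = 0, y in [0]  -> 1 point(s)
  x = 5: RHS = 16, y in [4, 13]  -> 2 point(s)
  x = 7: RHS = 8, y in [5, 12]  -> 2 point(s)
  x = 8: RHS = 13, y in [8, 9]  -> 2 point(s)
  x = 9: RHS = 15, y in [7, 10]  -> 2 point(s)
  x = 11: RHS = 0, y in [0]  -> 1 point(s)
Affine points: 15. Add the point at infinity: total = 16.

#E(F_17) = 16


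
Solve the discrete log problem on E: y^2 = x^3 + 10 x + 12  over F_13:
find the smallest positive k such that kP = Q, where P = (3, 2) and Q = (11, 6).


Enumerate multiples of P until we hit Q = (11, 6):
  1P = (3, 2)
  2P = (4, 5)
  3P = (2, 1)
  4P = (9, 5)
  5P = (11, 7)
  6P = (0, 8)
  7P = (1, 7)
  8P = (12, 1)
  9P = (7, 10)
  10P = (7, 3)
  11P = (12, 12)
  12P = (1, 6)
  13P = (0, 5)
  14P = (11, 6)
Match found at i = 14.

k = 14


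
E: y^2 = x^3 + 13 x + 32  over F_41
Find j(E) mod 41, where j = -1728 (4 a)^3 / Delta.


Delta = -16(4 a^3 + 27 b^2) mod 41 = 3
-1728 * (4 a)^3 = -1728 * (4*13)^3 mod 41 = 9
j = 9 * 3^(-1) mod 41 = 3

j = 3 (mod 41)


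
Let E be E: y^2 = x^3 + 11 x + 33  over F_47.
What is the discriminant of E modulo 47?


4 a^3 + 27 b^2 = 4*11^3 + 27*33^2 = 5324 + 29403 = 34727
Delta = -16 * (34727) = -555632
Delta mod 47 = 2

Delta = 2 (mod 47)


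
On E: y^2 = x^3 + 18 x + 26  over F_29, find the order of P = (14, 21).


Compute successive multiples of P until we hit O:
  1P = (14, 21)
  2P = (5, 26)
  3P = (1, 4)
  4P = (20, 18)
  5P = (17, 24)
  6P = (28, 23)
  7P = (3, 22)
  8P = (18, 11)
  ... (continuing to 21P)
  21P = O

ord(P) = 21


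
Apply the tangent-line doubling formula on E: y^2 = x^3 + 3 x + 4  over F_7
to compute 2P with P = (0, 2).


Doubling: s = (3 x1^2 + a) / (2 y1)
s = (3*0^2 + 3) / (2*2) mod 7 = 6
x3 = s^2 - 2 x1 mod 7 = 6^2 - 2*0 = 1
y3 = s (x1 - x3) - y1 mod 7 = 6 * (0 - 1) - 2 = 6

2P = (1, 6)


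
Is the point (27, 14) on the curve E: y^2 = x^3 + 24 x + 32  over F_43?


Check whether y^2 = x^3 + 24 x + 32 (mod 43) for (x, y) = (27, 14).
LHS: y^2 = 14^2 mod 43 = 24
RHS: x^3 + 24 x + 32 = 27^3 + 24*27 + 32 mod 43 = 24
LHS = RHS

Yes, on the curve


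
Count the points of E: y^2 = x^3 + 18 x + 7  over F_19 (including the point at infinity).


For each x in F_19, count y with y^2 = x^3 + 18 x + 7 mod 19:
  x = 0: RHS = 7, y in [8, 11]  -> 2 point(s)
  x = 1: RHS = 7, y in [8, 11]  -> 2 point(s)
  x = 7: RHS = 1, y in [1, 18]  -> 2 point(s)
  x = 8: RHS = 17, y in [6, 13]  -> 2 point(s)
  x = 9: RHS = 5, y in [9, 10]  -> 2 point(s)
  x = 10: RHS = 9, y in [3, 16]  -> 2 point(s)
  x = 11: RHS = 16, y in [4, 15]  -> 2 point(s)
  x = 13: RHS = 6, y in [5, 14]  -> 2 point(s)
  x = 14: RHS = 1, y in [1, 18]  -> 2 point(s)
  x = 15: RHS = 4, y in [2, 17]  -> 2 point(s)
  x = 17: RHS = 1, y in [1, 18]  -> 2 point(s)
  x = 18: RHS = 7, y in [8, 11]  -> 2 point(s)
Affine points: 24. Add the point at infinity: total = 25.

#E(F_19) = 25


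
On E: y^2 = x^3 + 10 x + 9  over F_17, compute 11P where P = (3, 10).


k = 11 = 1011_2 (binary, LSB first: 1101)
Double-and-add from P = (3, 10):
  bit 0 = 1: acc = O + (3, 10) = (3, 10)
  bit 1 = 1: acc = (3, 10) + (12, 15) = (0, 3)
  bit 2 = 0: acc unchanged = (0, 3)
  bit 3 = 1: acc = (0, 3) + (15, 10) = (10, 15)

11P = (10, 15)


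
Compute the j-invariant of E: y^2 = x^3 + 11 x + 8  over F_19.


Delta = -16(4 a^3 + 27 b^2) mod 19 = 9
-1728 * (4 a)^3 = -1728 * (4*11)^3 mod 19 = 7
j = 7 * 9^(-1) mod 19 = 5

j = 5 (mod 19)


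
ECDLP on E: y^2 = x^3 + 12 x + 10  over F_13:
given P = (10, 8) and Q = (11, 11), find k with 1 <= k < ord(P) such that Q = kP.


Enumerate multiples of P until we hit Q = (11, 11):
  1P = (10, 8)
  2P = (6, 5)
  3P = (0, 6)
  4P = (2, 4)
  5P = (11, 11)
Match found at i = 5.

k = 5


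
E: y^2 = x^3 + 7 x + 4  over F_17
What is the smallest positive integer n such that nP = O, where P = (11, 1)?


Compute successive multiples of P until we hit O:
  1P = (11, 1)
  2P = (16, 9)
  3P = (15, 13)
  4P = (0, 15)
  5P = (2, 3)
  6P = (3, 1)
  7P = (3, 16)
  8P = (2, 14)
  ... (continuing to 13P)
  13P = O

ord(P) = 13


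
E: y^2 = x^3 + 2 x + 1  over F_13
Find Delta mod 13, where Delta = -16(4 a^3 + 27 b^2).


4 a^3 + 27 b^2 = 4*2^3 + 27*1^2 = 32 + 27 = 59
Delta = -16 * (59) = -944
Delta mod 13 = 5

Delta = 5 (mod 13)


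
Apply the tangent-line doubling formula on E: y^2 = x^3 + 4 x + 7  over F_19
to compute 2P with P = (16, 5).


Doubling: s = (3 x1^2 + a) / (2 y1)
s = (3*16^2 + 4) / (2*5) mod 19 = 5
x3 = s^2 - 2 x1 mod 19 = 5^2 - 2*16 = 12
y3 = s (x1 - x3) - y1 mod 19 = 5 * (16 - 12) - 5 = 15

2P = (12, 15)


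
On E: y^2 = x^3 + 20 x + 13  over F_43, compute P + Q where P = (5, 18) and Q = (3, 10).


P != Q, so use the chord formula.
s = (y2 - y1) / (x2 - x1) = (35) / (41) mod 43 = 4
x3 = s^2 - x1 - x2 mod 43 = 4^2 - 5 - 3 = 8
y3 = s (x1 - x3) - y1 mod 43 = 4 * (5 - 8) - 18 = 13

P + Q = (8, 13)


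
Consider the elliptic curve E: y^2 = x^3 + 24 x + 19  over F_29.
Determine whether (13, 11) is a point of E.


Check whether y^2 = x^3 + 24 x + 19 (mod 29) for (x, y) = (13, 11).
LHS: y^2 = 11^2 mod 29 = 5
RHS: x^3 + 24 x + 19 = 13^3 + 24*13 + 19 mod 29 = 5
LHS = RHS

Yes, on the curve


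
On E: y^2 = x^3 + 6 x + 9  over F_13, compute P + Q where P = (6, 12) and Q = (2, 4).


P != Q, so use the chord formula.
s = (y2 - y1) / (x2 - x1) = (5) / (9) mod 13 = 2
x3 = s^2 - x1 - x2 mod 13 = 2^2 - 6 - 2 = 9
y3 = s (x1 - x3) - y1 mod 13 = 2 * (6 - 9) - 12 = 8

P + Q = (9, 8)


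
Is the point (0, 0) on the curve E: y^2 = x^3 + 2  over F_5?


Check whether y^2 = x^3 + 0 x + 2 (mod 5) for (x, y) = (0, 0).
LHS: y^2 = 0^2 mod 5 = 0
RHS: x^3 + 0 x + 2 = 0^3 + 0*0 + 2 mod 5 = 2
LHS != RHS

No, not on the curve


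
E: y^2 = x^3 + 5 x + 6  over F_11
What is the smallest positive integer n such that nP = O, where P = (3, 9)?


Compute successive multiples of P until we hit O:
  1P = (3, 9)
  2P = (3, 2)
  3P = O

ord(P) = 3


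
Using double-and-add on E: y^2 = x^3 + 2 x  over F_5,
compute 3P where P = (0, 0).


k = 3 = 11_2 (binary, LSB first: 11)
Double-and-add from P = (0, 0):
  bit 0 = 1: acc = O + (0, 0) = (0, 0)
  bit 1 = 1: acc = (0, 0) + O = (0, 0)

3P = (0, 0)


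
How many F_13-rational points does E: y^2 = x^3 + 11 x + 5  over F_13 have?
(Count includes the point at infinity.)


For each x in F_13, count y with y^2 = x^3 + 11 x + 5 mod 13:
  x = 1: RHS = 4, y in [2, 11]  -> 2 point(s)
  x = 2: RHS = 9, y in [3, 10]  -> 2 point(s)
  x = 3: RHS = 0, y in [0]  -> 1 point(s)
  x = 4: RHS = 9, y in [3, 10]  -> 2 point(s)
  x = 5: RHS = 3, y in [4, 9]  -> 2 point(s)
  x = 6: RHS = 1, y in [1, 12]  -> 2 point(s)
  x = 7: RHS = 9, y in [3, 10]  -> 2 point(s)
  x = 9: RHS = 1, y in [1, 12]  -> 2 point(s)
  x = 10: RHS = 10, y in [6, 7]  -> 2 point(s)
  x = 11: RHS = 1, y in [1, 12]  -> 2 point(s)
Affine points: 19. Add the point at infinity: total = 20.

#E(F_13) = 20


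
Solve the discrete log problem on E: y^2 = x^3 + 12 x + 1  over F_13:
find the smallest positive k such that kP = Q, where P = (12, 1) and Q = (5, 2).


Enumerate multiples of P until we hit Q = (5, 2):
  1P = (12, 1)
  2P = (3, 8)
  3P = (10, 9)
  4P = (7, 5)
  5P = (4, 3)
  6P = (6, 4)
  7P = (5, 2)
Match found at i = 7.

k = 7


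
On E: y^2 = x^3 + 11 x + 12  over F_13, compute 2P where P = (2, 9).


Doubling: s = (3 x1^2 + a) / (2 y1)
s = (3*2^2 + 11) / (2*9) mod 13 = 2
x3 = s^2 - 2 x1 mod 13 = 2^2 - 2*2 = 0
y3 = s (x1 - x3) - y1 mod 13 = 2 * (2 - 0) - 9 = 8

2P = (0, 8)


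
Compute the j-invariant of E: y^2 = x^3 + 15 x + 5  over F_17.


Delta = -16(4 a^3 + 27 b^2) mod 17 = 14
-1728 * (4 a)^3 = -1728 * (4*15)^3 mod 17 = 5
j = 5 * 14^(-1) mod 17 = 4

j = 4 (mod 17)


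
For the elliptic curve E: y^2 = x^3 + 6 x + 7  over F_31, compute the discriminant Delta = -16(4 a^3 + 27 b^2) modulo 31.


4 a^3 + 27 b^2 = 4*6^3 + 27*7^2 = 864 + 1323 = 2187
Delta = -16 * (2187) = -34992
Delta mod 31 = 7

Delta = 7 (mod 31)


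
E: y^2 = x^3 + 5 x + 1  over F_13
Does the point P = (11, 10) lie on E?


Check whether y^2 = x^3 + 5 x + 1 (mod 13) for (x, y) = (11, 10).
LHS: y^2 = 10^2 mod 13 = 9
RHS: x^3 + 5 x + 1 = 11^3 + 5*11 + 1 mod 13 = 9
LHS = RHS

Yes, on the curve


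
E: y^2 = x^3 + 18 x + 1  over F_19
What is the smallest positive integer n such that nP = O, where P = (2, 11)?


Compute successive multiples of P until we hit O:
  1P = (2, 11)
  2P = (1, 18)
  3P = (8, 12)
  4P = (18, 18)
  5P = (15, 13)
  6P = (0, 1)
  7P = (4, 17)
  8P = (3, 5)
  ... (continuing to 22P)
  22P = O

ord(P) = 22


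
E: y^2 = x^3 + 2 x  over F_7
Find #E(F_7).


For each x in F_7, count y with y^2 = x^3 + 2 x + 0 mod 7:
  x = 0: RHS = 0, y in [0]  -> 1 point(s)
  x = 4: RHS = 2, y in [3, 4]  -> 2 point(s)
  x = 5: RHS = 2, y in [3, 4]  -> 2 point(s)
  x = 6: RHS = 4, y in [2, 5]  -> 2 point(s)
Affine points: 7. Add the point at infinity: total = 8.

#E(F_7) = 8


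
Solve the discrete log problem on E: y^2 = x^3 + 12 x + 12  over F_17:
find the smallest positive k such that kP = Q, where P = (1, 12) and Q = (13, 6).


Enumerate multiples of P until we hit Q = (13, 6):
  1P = (1, 12)
  2P = (13, 6)
Match found at i = 2.

k = 2


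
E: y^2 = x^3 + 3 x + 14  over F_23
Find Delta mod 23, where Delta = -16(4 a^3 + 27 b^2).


4 a^3 + 27 b^2 = 4*3^3 + 27*14^2 = 108 + 5292 = 5400
Delta = -16 * (5400) = -86400
Delta mod 23 = 11

Delta = 11 (mod 23)


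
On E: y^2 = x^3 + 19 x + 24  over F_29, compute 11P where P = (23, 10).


k = 11 = 1011_2 (binary, LSB first: 1101)
Double-and-add from P = (23, 10):
  bit 0 = 1: acc = O + (23, 10) = (23, 10)
  bit 1 = 1: acc = (23, 10) + (16, 4) = (15, 1)
  bit 2 = 0: acc unchanged = (15, 1)
  bit 3 = 1: acc = (15, 1) + (20, 20) = (27, 23)

11P = (27, 23)


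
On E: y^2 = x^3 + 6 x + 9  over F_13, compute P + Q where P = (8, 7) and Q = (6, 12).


P != Q, so use the chord formula.
s = (y2 - y1) / (x2 - x1) = (5) / (11) mod 13 = 4
x3 = s^2 - x1 - x2 mod 13 = 4^2 - 8 - 6 = 2
y3 = s (x1 - x3) - y1 mod 13 = 4 * (8 - 2) - 7 = 4

P + Q = (2, 4)


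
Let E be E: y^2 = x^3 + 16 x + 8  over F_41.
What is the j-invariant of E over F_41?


Delta = -16(4 a^3 + 27 b^2) mod 41 = 37
-1728 * (4 a)^3 = -1728 * (4*16)^3 mod 41 = 19
j = 19 * 37^(-1) mod 41 = 26

j = 26 (mod 41)


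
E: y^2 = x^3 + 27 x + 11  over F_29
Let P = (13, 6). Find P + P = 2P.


Doubling: s = (3 x1^2 + a) / (2 y1)
s = (3*13^2 + 27) / (2*6) mod 29 = 1
x3 = s^2 - 2 x1 mod 29 = 1^2 - 2*13 = 4
y3 = s (x1 - x3) - y1 mod 29 = 1 * (13 - 4) - 6 = 3

2P = (4, 3)


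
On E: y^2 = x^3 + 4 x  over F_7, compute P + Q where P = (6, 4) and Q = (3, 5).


P != Q, so use the chord formula.
s = (y2 - y1) / (x2 - x1) = (1) / (4) mod 7 = 2
x3 = s^2 - x1 - x2 mod 7 = 2^2 - 6 - 3 = 2
y3 = s (x1 - x3) - y1 mod 7 = 2 * (6 - 2) - 4 = 4

P + Q = (2, 4)


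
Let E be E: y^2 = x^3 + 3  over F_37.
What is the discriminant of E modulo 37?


4 a^3 + 27 b^2 = 4*0^3 + 27*3^2 = 0 + 243 = 243
Delta = -16 * (243) = -3888
Delta mod 37 = 34

Delta = 34 (mod 37)


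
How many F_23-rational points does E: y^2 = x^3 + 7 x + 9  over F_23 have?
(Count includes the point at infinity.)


For each x in F_23, count y with y^2 = x^3 + 7 x + 9 mod 23:
  x = 0: RHS = 9, y in [3, 20]  -> 2 point(s)
  x = 2: RHS = 8, y in [10, 13]  -> 2 point(s)
  x = 4: RHS = 9, y in [3, 20]  -> 2 point(s)
  x = 5: RHS = 8, y in [10, 13]  -> 2 point(s)
  x = 8: RHS = 2, y in [5, 18]  -> 2 point(s)
  x = 12: RHS = 4, y in [2, 21]  -> 2 point(s)
  x = 15: RHS = 16, y in [4, 19]  -> 2 point(s)
  x = 16: RHS = 8, y in [10, 13]  -> 2 point(s)
  x = 17: RHS = 4, y in [2, 21]  -> 2 point(s)
  x = 19: RHS = 9, y in [3, 20]  -> 2 point(s)
  x = 22: RHS = 1, y in [1, 22]  -> 2 point(s)
Affine points: 22. Add the point at infinity: total = 23.

#E(F_23) = 23


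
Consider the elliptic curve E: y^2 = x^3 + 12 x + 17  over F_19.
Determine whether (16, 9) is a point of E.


Check whether y^2 = x^3 + 12 x + 17 (mod 19) for (x, y) = (16, 9).
LHS: y^2 = 9^2 mod 19 = 5
RHS: x^3 + 12 x + 17 = 16^3 + 12*16 + 17 mod 19 = 11
LHS != RHS

No, not on the curve


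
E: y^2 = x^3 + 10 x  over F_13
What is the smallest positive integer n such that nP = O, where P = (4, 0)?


Compute successive multiples of P until we hit O:
  1P = (4, 0)
  2P = O

ord(P) = 2


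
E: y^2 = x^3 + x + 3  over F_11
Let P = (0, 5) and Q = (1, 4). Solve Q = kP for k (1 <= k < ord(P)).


Enumerate multiples of P until we hit Q = (1, 4):
  1P = (0, 5)
  2P = (1, 7)
  3P = (3, 0)
  4P = (1, 4)
Match found at i = 4.

k = 4


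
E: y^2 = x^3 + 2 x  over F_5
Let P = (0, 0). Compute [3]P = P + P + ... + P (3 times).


k = 3 = 11_2 (binary, LSB first: 11)
Double-and-add from P = (0, 0):
  bit 0 = 1: acc = O + (0, 0) = (0, 0)
  bit 1 = 1: acc = (0, 0) + O = (0, 0)

3P = (0, 0)


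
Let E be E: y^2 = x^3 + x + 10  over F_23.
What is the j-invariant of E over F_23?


Delta = -16(4 a^3 + 27 b^2) mod 23 = 22
-1728 * (4 a)^3 = -1728 * (4*1)^3 mod 23 = 15
j = 15 * 22^(-1) mod 23 = 8

j = 8 (mod 23)


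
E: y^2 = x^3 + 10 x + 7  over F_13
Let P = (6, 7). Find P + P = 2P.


Doubling: s = (3 x1^2 + a) / (2 y1)
s = (3*6^2 + 10) / (2*7) mod 13 = 1
x3 = s^2 - 2 x1 mod 13 = 1^2 - 2*6 = 2
y3 = s (x1 - x3) - y1 mod 13 = 1 * (6 - 2) - 7 = 10

2P = (2, 10)


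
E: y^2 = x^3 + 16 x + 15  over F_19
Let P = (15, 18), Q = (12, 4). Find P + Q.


P != Q, so use the chord formula.
s = (y2 - y1) / (x2 - x1) = (5) / (16) mod 19 = 11
x3 = s^2 - x1 - x2 mod 19 = 11^2 - 15 - 12 = 18
y3 = s (x1 - x3) - y1 mod 19 = 11 * (15 - 18) - 18 = 6

P + Q = (18, 6)


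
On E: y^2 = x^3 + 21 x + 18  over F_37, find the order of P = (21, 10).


Compute successive multiples of P until we hit O:
  1P = (21, 10)
  2P = (22, 19)
  3P = (1, 22)
  4P = (5, 10)
  5P = (11, 27)
  6P = (9, 14)
  7P = (3, 21)
  8P = (16, 26)
  ... (continuing to 24P)
  24P = O

ord(P) = 24


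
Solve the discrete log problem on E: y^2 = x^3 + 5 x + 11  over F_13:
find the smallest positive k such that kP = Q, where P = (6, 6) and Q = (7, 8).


Enumerate multiples of P until we hit Q = (7, 8):
  1P = (6, 6)
  2P = (4, 2)
  3P = (7, 5)
  4P = (1, 2)
  5P = (3, 12)
  6P = (8, 11)
  7P = (2, 4)
  8P = (2, 9)
  9P = (8, 2)
  10P = (3, 1)
  11P = (1, 11)
  12P = (7, 8)
Match found at i = 12.

k = 12


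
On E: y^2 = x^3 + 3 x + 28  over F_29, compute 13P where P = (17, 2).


k = 13 = 1101_2 (binary, LSB first: 1011)
Double-and-add from P = (17, 2):
  bit 0 = 1: acc = O + (17, 2) = (17, 2)
  bit 1 = 0: acc unchanged = (17, 2)
  bit 2 = 1: acc = (17, 2) + (6, 28) = (2, 10)
  bit 3 = 1: acc = (2, 10) + (16, 5) = (24, 2)

13P = (24, 2)


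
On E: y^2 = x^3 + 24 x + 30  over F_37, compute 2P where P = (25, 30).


Doubling: s = (3 x1^2 + a) / (2 y1)
s = (3*25^2 + 24) / (2*30) mod 37 = 15
x3 = s^2 - 2 x1 mod 37 = 15^2 - 2*25 = 27
y3 = s (x1 - x3) - y1 mod 37 = 15 * (25 - 27) - 30 = 14

2P = (27, 14)


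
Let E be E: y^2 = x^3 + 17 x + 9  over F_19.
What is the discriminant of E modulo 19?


4 a^3 + 27 b^2 = 4*17^3 + 27*9^2 = 19652 + 2187 = 21839
Delta = -16 * (21839) = -349424
Delta mod 19 = 5

Delta = 5 (mod 19)


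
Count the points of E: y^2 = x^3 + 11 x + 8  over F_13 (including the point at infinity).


For each x in F_13, count y with y^2 = x^3 + 11 x + 8 mod 13:
  x = 2: RHS = 12, y in [5, 8]  -> 2 point(s)
  x = 3: RHS = 3, y in [4, 9]  -> 2 point(s)
  x = 4: RHS = 12, y in [5, 8]  -> 2 point(s)
  x = 6: RHS = 4, y in [2, 11]  -> 2 point(s)
  x = 7: RHS = 12, y in [5, 8]  -> 2 point(s)
  x = 8: RHS = 10, y in [6, 7]  -> 2 point(s)
  x = 9: RHS = 4, y in [2, 11]  -> 2 point(s)
  x = 10: RHS = 0, y in [0]  -> 1 point(s)
  x = 11: RHS = 4, y in [2, 11]  -> 2 point(s)
  x = 12: RHS = 9, y in [3, 10]  -> 2 point(s)
Affine points: 19. Add the point at infinity: total = 20.

#E(F_13) = 20


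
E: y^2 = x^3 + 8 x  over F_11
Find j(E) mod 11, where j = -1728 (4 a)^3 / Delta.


Delta = -16(4 a^3 + 27 b^2) mod 11 = 1
-1728 * (4 a)^3 = -1728 * (4*8)^3 mod 11 = 1
j = 1 * 1^(-1) mod 11 = 1

j = 1 (mod 11)


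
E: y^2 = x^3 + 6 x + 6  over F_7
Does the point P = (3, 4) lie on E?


Check whether y^2 = x^3 + 6 x + 6 (mod 7) for (x, y) = (3, 4).
LHS: y^2 = 4^2 mod 7 = 2
RHS: x^3 + 6 x + 6 = 3^3 + 6*3 + 6 mod 7 = 2
LHS = RHS

Yes, on the curve


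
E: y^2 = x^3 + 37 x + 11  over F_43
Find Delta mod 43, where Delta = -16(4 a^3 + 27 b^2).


4 a^3 + 27 b^2 = 4*37^3 + 27*11^2 = 202612 + 3267 = 205879
Delta = -16 * (205879) = -3294064
Delta mod 43 = 37

Delta = 37 (mod 43)


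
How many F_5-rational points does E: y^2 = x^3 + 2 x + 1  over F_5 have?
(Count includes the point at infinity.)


For each x in F_5, count y with y^2 = x^3 + 2 x + 1 mod 5:
  x = 0: RHS = 1, y in [1, 4]  -> 2 point(s)
  x = 1: RHS = 4, y in [2, 3]  -> 2 point(s)
  x = 3: RHS = 4, y in [2, 3]  -> 2 point(s)
Affine points: 6. Add the point at infinity: total = 7.

#E(F_5) = 7


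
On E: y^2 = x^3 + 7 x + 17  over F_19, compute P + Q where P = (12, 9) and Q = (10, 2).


P != Q, so use the chord formula.
s = (y2 - y1) / (x2 - x1) = (12) / (17) mod 19 = 13
x3 = s^2 - x1 - x2 mod 19 = 13^2 - 12 - 10 = 14
y3 = s (x1 - x3) - y1 mod 19 = 13 * (12 - 14) - 9 = 3

P + Q = (14, 3)


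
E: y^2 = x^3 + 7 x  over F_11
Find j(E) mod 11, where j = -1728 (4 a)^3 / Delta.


Delta = -16(4 a^3 + 27 b^2) mod 11 = 4
-1728 * (4 a)^3 = -1728 * (4*7)^3 mod 11 = 4
j = 4 * 4^(-1) mod 11 = 1

j = 1 (mod 11)


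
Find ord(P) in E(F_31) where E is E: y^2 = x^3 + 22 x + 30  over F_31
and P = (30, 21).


Compute successive multiples of P until we hit O:
  1P = (30, 21)
  2P = (21, 22)
  3P = (29, 3)
  4P = (17, 27)
  5P = (22, 23)
  6P = (12, 21)
  7P = (20, 10)
  8P = (16, 13)
  ... (continuing to 28P)
  28P = O

ord(P) = 28


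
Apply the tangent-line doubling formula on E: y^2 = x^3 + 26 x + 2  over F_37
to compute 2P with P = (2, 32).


Doubling: s = (3 x1^2 + a) / (2 y1)
s = (3*2^2 + 26) / (2*32) mod 37 = 11
x3 = s^2 - 2 x1 mod 37 = 11^2 - 2*2 = 6
y3 = s (x1 - x3) - y1 mod 37 = 11 * (2 - 6) - 32 = 35

2P = (6, 35)


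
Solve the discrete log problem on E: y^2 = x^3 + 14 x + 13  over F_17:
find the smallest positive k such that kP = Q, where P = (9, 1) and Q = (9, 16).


Enumerate multiples of P until we hit Q = (9, 16):
  1P = (9, 1)
  2P = (0, 8)
  3P = (0, 9)
  4P = (9, 16)
Match found at i = 4.

k = 4


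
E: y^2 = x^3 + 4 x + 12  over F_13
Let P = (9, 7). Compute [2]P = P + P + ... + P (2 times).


k = 2 = 10_2 (binary, LSB first: 01)
Double-and-add from P = (9, 7):
  bit 0 = 0: acc unchanged = O
  bit 1 = 1: acc = O + (8, 6) = (8, 6)

2P = (8, 6)


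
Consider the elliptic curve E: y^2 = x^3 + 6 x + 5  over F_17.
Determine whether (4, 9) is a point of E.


Check whether y^2 = x^3 + 6 x + 5 (mod 17) for (x, y) = (4, 9).
LHS: y^2 = 9^2 mod 17 = 13
RHS: x^3 + 6 x + 5 = 4^3 + 6*4 + 5 mod 17 = 8
LHS != RHS

No, not on the curve


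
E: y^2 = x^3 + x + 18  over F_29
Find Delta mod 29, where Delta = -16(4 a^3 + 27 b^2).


4 a^3 + 27 b^2 = 4*1^3 + 27*18^2 = 4 + 8748 = 8752
Delta = -16 * (8752) = -140032
Delta mod 29 = 9

Delta = 9 (mod 29)


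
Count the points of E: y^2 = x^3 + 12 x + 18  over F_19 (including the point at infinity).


For each x in F_19, count y with y^2 = x^3 + 12 x + 18 mod 19:
  x = 3: RHS = 5, y in [9, 10]  -> 2 point(s)
  x = 4: RHS = 16, y in [4, 15]  -> 2 point(s)
  x = 9: RHS = 0, y in [0]  -> 1 point(s)
  x = 10: RHS = 17, y in [6, 13]  -> 2 point(s)
  x = 12: RHS = 9, y in [3, 16]  -> 2 point(s)
  x = 14: RHS = 4, y in [2, 17]  -> 2 point(s)
  x = 15: RHS = 1, y in [1, 18]  -> 2 point(s)
  x = 17: RHS = 5, y in [9, 10]  -> 2 point(s)
  x = 18: RHS = 5, y in [9, 10]  -> 2 point(s)
Affine points: 17. Add the point at infinity: total = 18.

#E(F_19) = 18


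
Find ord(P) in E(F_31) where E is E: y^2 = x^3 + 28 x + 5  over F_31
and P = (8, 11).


Compute successive multiples of P until we hit O:
  1P = (8, 11)
  2P = (22, 4)
  3P = (9, 5)
  4P = (19, 24)
  5P = (20, 3)
  6P = (0, 25)
  7P = (28, 24)
  8P = (11, 1)
  ... (continuing to 30P)
  30P = O

ord(P) = 30


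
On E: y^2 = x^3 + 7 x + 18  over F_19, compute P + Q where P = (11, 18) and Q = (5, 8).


P != Q, so use the chord formula.
s = (y2 - y1) / (x2 - x1) = (9) / (13) mod 19 = 8
x3 = s^2 - x1 - x2 mod 19 = 8^2 - 11 - 5 = 10
y3 = s (x1 - x3) - y1 mod 19 = 8 * (11 - 10) - 18 = 9

P + Q = (10, 9)


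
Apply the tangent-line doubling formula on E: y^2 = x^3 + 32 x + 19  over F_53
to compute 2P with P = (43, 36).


Doubling: s = (3 x1^2 + a) / (2 y1)
s = (3*43^2 + 32) / (2*36) mod 53 = 37
x3 = s^2 - 2 x1 mod 53 = 37^2 - 2*43 = 11
y3 = s (x1 - x3) - y1 mod 53 = 37 * (43 - 11) - 36 = 35

2P = (11, 35)


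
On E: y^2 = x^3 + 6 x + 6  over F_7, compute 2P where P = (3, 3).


k = 2 = 10_2 (binary, LSB first: 01)
Double-and-add from P = (3, 3):
  bit 0 = 0: acc unchanged = O
  bit 1 = 1: acc = O + (5, 0) = (5, 0)

2P = (5, 0)


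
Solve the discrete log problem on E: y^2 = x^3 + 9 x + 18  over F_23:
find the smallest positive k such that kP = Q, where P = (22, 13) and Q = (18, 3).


Enumerate multiples of P until we hit Q = (18, 3):
  1P = (22, 13)
  2P = (18, 3)
Match found at i = 2.

k = 2


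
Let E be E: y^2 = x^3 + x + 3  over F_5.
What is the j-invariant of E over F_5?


Delta = -16(4 a^3 + 27 b^2) mod 5 = 3
-1728 * (4 a)^3 = -1728 * (4*1)^3 mod 5 = 3
j = 3 * 3^(-1) mod 5 = 1

j = 1 (mod 5)


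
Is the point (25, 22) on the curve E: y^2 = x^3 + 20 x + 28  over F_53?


Check whether y^2 = x^3 + 20 x + 28 (mod 53) for (x, y) = (25, 22).
LHS: y^2 = 22^2 mod 53 = 7
RHS: x^3 + 20 x + 28 = 25^3 + 20*25 + 28 mod 53 = 41
LHS != RHS

No, not on the curve


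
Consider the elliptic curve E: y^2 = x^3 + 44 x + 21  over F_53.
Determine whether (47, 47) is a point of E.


Check whether y^2 = x^3 + 44 x + 21 (mod 53) for (x, y) = (47, 47).
LHS: y^2 = 47^2 mod 53 = 36
RHS: x^3 + 44 x + 21 = 47^3 + 44*47 + 21 mod 53 = 18
LHS != RHS

No, not on the curve


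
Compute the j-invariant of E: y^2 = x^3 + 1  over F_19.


Delta = -16(4 a^3 + 27 b^2) mod 19 = 5
-1728 * (4 a)^3 = -1728 * (4*0)^3 mod 19 = 0
j = 0 * 5^(-1) mod 19 = 0

j = 0 (mod 19)


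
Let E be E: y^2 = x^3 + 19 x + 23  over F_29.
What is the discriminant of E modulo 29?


4 a^3 + 27 b^2 = 4*19^3 + 27*23^2 = 27436 + 14283 = 41719
Delta = -16 * (41719) = -667504
Delta mod 29 = 18

Delta = 18 (mod 29)


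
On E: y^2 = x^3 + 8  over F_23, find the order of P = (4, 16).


Compute successive multiples of P until we hit O:
  1P = (4, 16)
  2P = (0, 13)
  3P = (21, 0)
  4P = (0, 10)
  5P = (4, 7)
  6P = O

ord(P) = 6


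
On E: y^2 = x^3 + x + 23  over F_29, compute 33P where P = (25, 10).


k = 33 = 100001_2 (binary, LSB first: 100001)
Double-and-add from P = (25, 10):
  bit 0 = 1: acc = O + (25, 10) = (25, 10)
  bit 1 = 0: acc unchanged = (25, 10)
  bit 2 = 0: acc unchanged = (25, 10)
  bit 3 = 0: acc unchanged = (25, 10)
  bit 4 = 0: acc unchanged = (25, 10)
  bit 5 = 1: acc = (25, 10) + (4, 2) = (1, 24)

33P = (1, 24)


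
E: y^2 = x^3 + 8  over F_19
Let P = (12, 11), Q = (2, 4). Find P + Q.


P != Q, so use the chord formula.
s = (y2 - y1) / (x2 - x1) = (12) / (9) mod 19 = 14
x3 = s^2 - x1 - x2 mod 19 = 14^2 - 12 - 2 = 11
y3 = s (x1 - x3) - y1 mod 19 = 14 * (12 - 11) - 11 = 3

P + Q = (11, 3)


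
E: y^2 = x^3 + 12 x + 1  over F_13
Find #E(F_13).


For each x in F_13, count y with y^2 = x^3 + 12 x + 1 mod 13:
  x = 0: RHS = 1, y in [1, 12]  -> 2 point(s)
  x = 1: RHS = 1, y in [1, 12]  -> 2 point(s)
  x = 3: RHS = 12, y in [5, 8]  -> 2 point(s)
  x = 4: RHS = 9, y in [3, 10]  -> 2 point(s)
  x = 5: RHS = 4, y in [2, 11]  -> 2 point(s)
  x = 6: RHS = 3, y in [4, 9]  -> 2 point(s)
  x = 7: RHS = 12, y in [5, 8]  -> 2 point(s)
  x = 10: RHS = 3, y in [4, 9]  -> 2 point(s)
  x = 12: RHS = 1, y in [1, 12]  -> 2 point(s)
Affine points: 18. Add the point at infinity: total = 19.

#E(F_13) = 19


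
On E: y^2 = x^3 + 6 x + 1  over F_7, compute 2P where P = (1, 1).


Doubling: s = (3 x1^2 + a) / (2 y1)
s = (3*1^2 + 6) / (2*1) mod 7 = 1
x3 = s^2 - 2 x1 mod 7 = 1^2 - 2*1 = 6
y3 = s (x1 - x3) - y1 mod 7 = 1 * (1 - 6) - 1 = 1

2P = (6, 1)


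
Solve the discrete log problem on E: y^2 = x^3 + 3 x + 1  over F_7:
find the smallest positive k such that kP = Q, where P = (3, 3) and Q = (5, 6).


Enumerate multiples of P until we hit Q = (5, 6):
  1P = (3, 3)
  2P = (5, 1)
  3P = (0, 1)
  4P = (6, 2)
  5P = (2, 6)
  6P = (4, 0)
  7P = (2, 1)
  8P = (6, 5)
  9P = (0, 6)
  10P = (5, 6)
Match found at i = 10.

k = 10


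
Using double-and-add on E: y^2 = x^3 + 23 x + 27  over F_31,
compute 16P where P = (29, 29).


k = 16 = 10000_2 (binary, LSB first: 00001)
Double-and-add from P = (29, 29):
  bit 0 = 0: acc unchanged = O
  bit 1 = 0: acc unchanged = O
  bit 2 = 0: acc unchanged = O
  bit 3 = 0: acc unchanged = O
  bit 4 = 1: acc = O + (7, 2) = (7, 2)

16P = (7, 2)


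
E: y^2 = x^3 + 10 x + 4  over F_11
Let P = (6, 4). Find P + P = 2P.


Doubling: s = (3 x1^2 + a) / (2 y1)
s = (3*6^2 + 10) / (2*4) mod 11 = 1
x3 = s^2 - 2 x1 mod 11 = 1^2 - 2*6 = 0
y3 = s (x1 - x3) - y1 mod 11 = 1 * (6 - 0) - 4 = 2

2P = (0, 2)


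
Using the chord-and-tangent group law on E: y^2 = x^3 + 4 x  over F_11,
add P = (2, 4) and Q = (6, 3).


P != Q, so use the chord formula.
s = (y2 - y1) / (x2 - x1) = (10) / (4) mod 11 = 8
x3 = s^2 - x1 - x2 mod 11 = 8^2 - 2 - 6 = 1
y3 = s (x1 - x3) - y1 mod 11 = 8 * (2 - 1) - 4 = 4

P + Q = (1, 4)


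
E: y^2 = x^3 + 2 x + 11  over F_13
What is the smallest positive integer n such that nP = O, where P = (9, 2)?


Compute successive multiples of P until we hit O:
  1P = (9, 2)
  2P = (5, 9)
  3P = (11, 8)
  4P = (2, 6)
  5P = (1, 12)
  6P = (7, 2)
  7P = (10, 11)
  8P = (10, 2)
  ... (continuing to 15P)
  15P = O

ord(P) = 15


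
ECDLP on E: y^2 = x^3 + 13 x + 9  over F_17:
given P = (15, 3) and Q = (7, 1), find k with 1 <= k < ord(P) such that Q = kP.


Enumerate multiples of P until we hit Q = (7, 1):
  1P = (15, 3)
  2P = (2, 3)
  3P = (0, 14)
  4P = (11, 2)
  5P = (7, 16)
  6P = (8, 9)
  7P = (10, 0)
  8P = (8, 8)
  9P = (7, 1)
Match found at i = 9.

k = 9


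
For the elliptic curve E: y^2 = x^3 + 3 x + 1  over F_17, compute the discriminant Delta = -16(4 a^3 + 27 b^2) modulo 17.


4 a^3 + 27 b^2 = 4*3^3 + 27*1^2 = 108 + 27 = 135
Delta = -16 * (135) = -2160
Delta mod 17 = 16

Delta = 16 (mod 17)


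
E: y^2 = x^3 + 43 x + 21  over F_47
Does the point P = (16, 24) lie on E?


Check whether y^2 = x^3 + 43 x + 21 (mod 47) for (x, y) = (16, 24).
LHS: y^2 = 24^2 mod 47 = 12
RHS: x^3 + 43 x + 21 = 16^3 + 43*16 + 21 mod 47 = 11
LHS != RHS

No, not on the curve


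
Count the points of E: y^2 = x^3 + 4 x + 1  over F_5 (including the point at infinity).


For each x in F_5, count y with y^2 = x^3 + 4 x + 1 mod 5:
  x = 0: RHS = 1, y in [1, 4]  -> 2 point(s)
  x = 1: RHS = 1, y in [1, 4]  -> 2 point(s)
  x = 3: RHS = 0, y in [0]  -> 1 point(s)
  x = 4: RHS = 1, y in [1, 4]  -> 2 point(s)
Affine points: 7. Add the point at infinity: total = 8.

#E(F_5) = 8


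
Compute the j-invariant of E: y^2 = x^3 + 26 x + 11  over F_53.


Delta = -16(4 a^3 + 27 b^2) mod 53 = 47
-1728 * (4 a)^3 = -1728 * (4*26)^3 mod 53 = 44
j = 44 * 47^(-1) mod 53 = 28

j = 28 (mod 53)


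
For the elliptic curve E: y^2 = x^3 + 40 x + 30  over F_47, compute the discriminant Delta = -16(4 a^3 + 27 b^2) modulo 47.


4 a^3 + 27 b^2 = 4*40^3 + 27*30^2 = 256000 + 24300 = 280300
Delta = -16 * (280300) = -4484800
Delta mod 47 = 34

Delta = 34 (mod 47)


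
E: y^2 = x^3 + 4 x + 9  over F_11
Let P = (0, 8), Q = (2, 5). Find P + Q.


P != Q, so use the chord formula.
s = (y2 - y1) / (x2 - x1) = (8) / (2) mod 11 = 4
x3 = s^2 - x1 - x2 mod 11 = 4^2 - 0 - 2 = 3
y3 = s (x1 - x3) - y1 mod 11 = 4 * (0 - 3) - 8 = 2

P + Q = (3, 2)


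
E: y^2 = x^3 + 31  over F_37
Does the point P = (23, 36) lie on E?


Check whether y^2 = x^3 + 0 x + 31 (mod 37) for (x, y) = (23, 36).
LHS: y^2 = 36^2 mod 37 = 1
RHS: x^3 + 0 x + 31 = 23^3 + 0*23 + 31 mod 37 = 25
LHS != RHS

No, not on the curve
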